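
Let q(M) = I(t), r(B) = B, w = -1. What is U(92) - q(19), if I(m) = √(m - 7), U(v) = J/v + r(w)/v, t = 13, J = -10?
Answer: -11/92 - √6 ≈ -2.5691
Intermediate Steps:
U(v) = -11/v (U(v) = -10/v - 1/v = -11/v)
I(m) = √(-7 + m)
q(M) = √6 (q(M) = √(-7 + 13) = √6)
U(92) - q(19) = -11/92 - √6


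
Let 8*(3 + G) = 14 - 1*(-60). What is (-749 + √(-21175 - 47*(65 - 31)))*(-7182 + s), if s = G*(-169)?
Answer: 24681797/4 - 32953*I*√22773/4 ≈ 6.1704e+6 - 1.2432e+6*I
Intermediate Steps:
G = 25/4 (G = -3 + (14 - 1*(-60))/8 = -3 + (14 + 60)/8 = -3 + (⅛)*74 = -3 + 37/4 = 25/4 ≈ 6.2500)
s = -4225/4 (s = (25/4)*(-169) = -4225/4 ≈ -1056.3)
(-749 + √(-21175 - 47*(65 - 31)))*(-7182 + s) = (-749 + √(-21175 - 47*(65 - 31)))*(-7182 - 4225/4) = (-749 + √(-21175 - 47*34))*(-32953/4) = (-749 + √(-21175 - 1598))*(-32953/4) = (-749 + √(-22773))*(-32953/4) = (-749 + I*√22773)*(-32953/4) = 24681797/4 - 32953*I*√22773/4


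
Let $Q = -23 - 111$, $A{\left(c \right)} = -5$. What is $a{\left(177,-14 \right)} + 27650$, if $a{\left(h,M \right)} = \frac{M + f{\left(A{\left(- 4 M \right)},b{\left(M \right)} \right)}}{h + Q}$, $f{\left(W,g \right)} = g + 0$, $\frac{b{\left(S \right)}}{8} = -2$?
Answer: $\frac{1188920}{43} \approx 27649.0$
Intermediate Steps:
$b{\left(S \right)} = -16$ ($b{\left(S \right)} = 8 \left(-2\right) = -16$)
$Q = -134$ ($Q = -23 - 111 = -134$)
$f{\left(W,g \right)} = g$
$a{\left(h,M \right)} = \frac{-16 + M}{-134 + h}$ ($a{\left(h,M \right)} = \frac{M - 16}{h - 134} = \frac{-16 + M}{-134 + h}$)
$a{\left(177,-14 \right)} + 27650 = \frac{-16 - 14}{-134 + 177} + 27650 = \frac{1}{43} \left(-30\right) + 27650 = - \frac{30}{43} + 27650 = \frac{1188920}{43}$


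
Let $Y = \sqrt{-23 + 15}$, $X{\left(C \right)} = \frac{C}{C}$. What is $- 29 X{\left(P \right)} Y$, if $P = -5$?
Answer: $- 58 i \sqrt{2} \approx - 82.024 i$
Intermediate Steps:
$X{\left(C \right)} = 1$
$Y = 2 i \sqrt{2}$ ($Y = \sqrt{-8} = 2 i \sqrt{2} \approx 2.8284 i$)
$- 29 X{\left(P \right)} Y = \left(-29\right) 1 \cdot 2 i \sqrt{2} = - 29 \cdot 2 i \sqrt{2} = - 58 i \sqrt{2}$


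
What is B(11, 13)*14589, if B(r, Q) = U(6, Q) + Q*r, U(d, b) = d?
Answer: 2173761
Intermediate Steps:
B(r, Q) = 6 + Q*r
B(11, 13)*14589 = (6 + 13*11)*14589 = (6 + 143)*14589 = 149*14589 = 2173761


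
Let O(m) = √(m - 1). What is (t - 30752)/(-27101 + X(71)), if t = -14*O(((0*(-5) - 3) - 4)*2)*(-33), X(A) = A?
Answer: 15376/13515 - 77*I*√15/4505 ≈ 1.1377 - 0.066198*I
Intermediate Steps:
O(m) = √(-1 + m)
t = 462*I*√15 (t = -14*√(-1 + ((0*(-5) - 3) - 4)*2)*(-33) = -14*√(-1 + ((0 - 3) - 4)*2)*(-33) = -14*√(-1 + (-3 - 4)*2)*(-33) = -14*√(-1 - 7*2)*(-33) = -14*√(-1 - 14)*(-33) = -14*I*√15*(-33) = 462*I*√15 ≈ 1789.3*I)
(t - 30752)/(-27101 + X(71)) = (462*I*√15 - 30752)/(-27101 + 71) = (-30752 + 462*I*√15)/(-27030) = (-30752 + 462*I*√15)*(-1/27030) = 15376/13515 - 77*I*√15/4505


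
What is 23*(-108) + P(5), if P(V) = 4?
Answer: -2480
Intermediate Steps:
23*(-108) + P(5) = 23*(-108) + 4 = -2484 + 4 = -2480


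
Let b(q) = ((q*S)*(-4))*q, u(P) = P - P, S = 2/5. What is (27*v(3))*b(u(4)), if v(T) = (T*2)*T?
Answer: 0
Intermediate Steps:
S = ⅖ (S = 2*(⅕) = ⅖ ≈ 0.40000)
v(T) = 2*T² (v(T) = (2*T)*T = 2*T²)
u(P) = 0
b(q) = -8*q²/5 (b(q) = ((q*(⅖))*(-4))*q = ((2*q/5)*(-4))*q = (-8*q/5)*q = -8*q²/5)
(27*v(3))*b(u(4)) = (27*(2*3²))*(-8/5*0²) = (27*(2*9))*(-8/5*0) = (27*18)*0 = 486*0 = 0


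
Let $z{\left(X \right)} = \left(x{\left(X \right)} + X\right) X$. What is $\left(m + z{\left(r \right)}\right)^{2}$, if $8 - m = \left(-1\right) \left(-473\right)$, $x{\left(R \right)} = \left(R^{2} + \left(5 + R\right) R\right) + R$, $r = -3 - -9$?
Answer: $47961$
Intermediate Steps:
$r = 6$ ($r = -3 + 9 = 6$)
$x{\left(R \right)} = R + R^{2} + R \left(5 + R\right)$ ($x{\left(R \right)} = \left(R^{2} + R \left(5 + R\right)\right) + R = R + R^{2} + R \left(5 + R\right)$)
$z{\left(X \right)} = X \left(X + 2 X \left(3 + X\right)\right)$ ($z{\left(X \right)} = \left(2 X \left(3 + X\right) + X\right) X = \left(X + 2 X \left(3 + X\right)\right) X = X \left(X + 2 X \left(3 + X\right)\right)$)
$m = -465$ ($m = 8 - \left(-1\right) \left(-473\right) = 8 - 473 = -465$)
$\left(m + z{\left(r \right)}\right)^{2} = \left(-465 + 6^{2} \left(7 + 2 \cdot 6\right)\right)^{2} = \left(-465 + 36 \left(7 + 12\right)\right)^{2} = \left(-465 + 36 \cdot 19\right)^{2} = \left(-465 + 684\right)^{2} = 219^{2} = 47961$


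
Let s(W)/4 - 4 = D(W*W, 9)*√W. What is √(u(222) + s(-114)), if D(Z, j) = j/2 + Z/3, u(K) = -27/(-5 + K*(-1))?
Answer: √(830593 + 893822034*I*√114)/227 ≈ 304.32 + 304.29*I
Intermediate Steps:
u(K) = -27/(-5 - K)
D(Z, j) = j/2 + Z/3 (D(Z, j) = j*(½) + Z*(⅓) = j/2 + Z/3)
s(W) = 16 + 4*√W*(9/2 + W²/3) (s(W) = 16 + 4*(((½)*9 + (W*W)/3)*√W) = 16 + 4*((9/2 + W²/3)*√W) = 16 + 4*(√W*(9/2 + W²/3)) = 16 + 4*√W*(9/2 + W²/3))
√(u(222) + s(-114)) = √(27/(5 + 222) + (16 + √(-114)*(18 + (4/3)*(-114)²))) = √(27/227 + (16 + (I*√114)*(18 + (4/3)*12996))) = √(27*(1/227) + (16 + (I*√114)*(18 + 17328))) = √(27/227 + (16 + (I*√114)*17346)) = √(27/227 + (16 + 17346*I*√114)) = √(3659/227 + 17346*I*√114)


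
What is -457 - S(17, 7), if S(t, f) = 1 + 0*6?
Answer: -458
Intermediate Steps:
S(t, f) = 1 (S(t, f) = 1 + 0 = 1)
-457 - S(17, 7) = -457 - 1*1 = -457 - 1 = -458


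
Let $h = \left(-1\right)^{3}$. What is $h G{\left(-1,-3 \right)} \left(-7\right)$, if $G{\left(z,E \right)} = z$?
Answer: $-7$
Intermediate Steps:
$h = -1$
$h G{\left(-1,-3 \right)} \left(-7\right) = \left(-1\right) \left(-1\right) \left(-7\right) = 1 \left(-7\right) = -7$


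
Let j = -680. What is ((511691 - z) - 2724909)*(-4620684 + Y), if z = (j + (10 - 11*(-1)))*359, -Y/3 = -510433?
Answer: 6106592698245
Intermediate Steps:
Y = 1531299 (Y = -3*(-510433) = 1531299)
z = -236581 (z = (-680 + (10 - 11*(-1)))*359 = (-680 + (10 + 11))*359 = (-680 + 21)*359 = -659*359 = -236581)
((511691 - z) - 2724909)*(-4620684 + Y) = ((511691 - 1*(-236581)) - 2724909)*(-4620684 + 1531299) = ((511691 + 236581) - 2724909)*(-3089385) = (748272 - 2724909)*(-3089385) = -1976637*(-3089385) = 6106592698245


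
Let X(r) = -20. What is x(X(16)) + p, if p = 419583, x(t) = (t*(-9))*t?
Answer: 415983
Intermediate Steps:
x(t) = -9*t² (x(t) = (-9*t)*t = -9*t²)
x(X(16)) + p = -9*(-20)² + 419583 = -9*400 + 419583 = -3600 + 419583 = 415983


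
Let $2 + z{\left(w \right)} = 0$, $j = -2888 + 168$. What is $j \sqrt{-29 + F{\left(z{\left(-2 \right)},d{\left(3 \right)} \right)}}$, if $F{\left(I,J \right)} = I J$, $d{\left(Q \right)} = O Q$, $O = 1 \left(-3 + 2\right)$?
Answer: $- 2720 i \sqrt{23} \approx - 13045.0 i$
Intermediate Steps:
$j = -2720$
$z{\left(w \right)} = -2$ ($z{\left(w \right)} = -2 + 0 = -2$)
$O = -1$ ($O = 1 \left(-1\right) = -1$)
$d{\left(Q \right)} = - Q$
$j \sqrt{-29 + F{\left(z{\left(-2 \right)},d{\left(3 \right)} \right)}} = - 2720 \sqrt{-29 - 2 \left(\left(-1\right) 3\right)} = - 2720 \sqrt{-29 - -6} = - 2720 \sqrt{-29 + 6} = - 2720 \sqrt{-23} = - 2720 i \sqrt{23}$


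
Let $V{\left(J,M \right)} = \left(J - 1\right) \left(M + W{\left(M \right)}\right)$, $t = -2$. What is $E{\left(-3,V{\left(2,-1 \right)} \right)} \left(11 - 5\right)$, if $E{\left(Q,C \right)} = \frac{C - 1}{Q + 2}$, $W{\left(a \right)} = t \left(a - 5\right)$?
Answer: $-60$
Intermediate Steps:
$W{\left(a \right)} = 10 - 2 a$ ($W{\left(a \right)} = - 2 \left(a - 5\right) = - 2 \left(-5 + a\right) = 10 - 2 a$)
$V{\left(J,M \right)} = \left(-1 + J\right) \left(10 - M\right)$ ($V{\left(J,M \right)} = \left(J - 1\right) \left(M - \left(-10 + 2 M\right)\right) = \left(-1 + J\right) \left(10 - M\right)$)
$E{\left(Q,C \right)} = \frac{-1 + C}{2 + Q}$
$E{\left(-3,V{\left(2,-1 \right)} \right)} \left(11 - 5\right) = \frac{-1 - \left(-9 - 2\right)}{2 - 3} \left(11 - 5\right) = \frac{-1 + \left(-10 - 1 + 20 + 2\right)}{-1} \cdot 6 = - (-1 + 11) 6 = \left(-1\right) 10 \cdot 6 = \left(-10\right) 6 = -60$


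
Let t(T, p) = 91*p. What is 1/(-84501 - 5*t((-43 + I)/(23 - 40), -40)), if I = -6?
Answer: -1/66301 ≈ -1.5083e-5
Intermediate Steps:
1/(-84501 - 5*t((-43 + I)/(23 - 40), -40)) = 1/(-84501 - 455*(-40)) = 1/(-84501 - 5*(-3640)) = 1/(-84501 + 18200) = 1/(-66301) = -1/66301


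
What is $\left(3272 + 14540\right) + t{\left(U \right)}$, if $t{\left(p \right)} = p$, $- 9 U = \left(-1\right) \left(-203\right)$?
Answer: $\frac{160105}{9} \approx 17789.0$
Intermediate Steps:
$U = - \frac{203}{9}$ ($U = - \frac{\left(-1\right) \left(-203\right)}{9} = \left(- \frac{1}{9}\right) 203 = - \frac{203}{9} \approx -22.556$)
$\left(3272 + 14540\right) + t{\left(U \right)} = \left(3272 + 14540\right) - \frac{203}{9} = 17812 - \frac{203}{9} = \frac{160105}{9}$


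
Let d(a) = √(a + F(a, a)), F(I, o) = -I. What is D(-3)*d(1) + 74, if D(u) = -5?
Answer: 74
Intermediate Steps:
d(a) = 0 (d(a) = √(a - a) = √0 = 0)
D(-3)*d(1) + 74 = -5*0 + 74 = 0 + 74 = 74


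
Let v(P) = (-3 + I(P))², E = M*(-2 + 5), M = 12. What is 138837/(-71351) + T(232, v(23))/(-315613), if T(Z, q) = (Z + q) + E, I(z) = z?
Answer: -43866424549/22519303163 ≈ -1.9479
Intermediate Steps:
E = 36 (E = 12*(-2 + 5) = 12*3 = 36)
v(P) = (-3 + P)²
T(Z, q) = 36 + Z + q (T(Z, q) = (Z + q) + 36 = 36 + Z + q)
138837/(-71351) + T(232, v(23))/(-315613) = 138837/(-71351) + (36 + 232 + (-3 + 23)²)/(-315613) = 138837*(-1/71351) + (36 + 232 + 20²)*(-1/315613) = -138837/71351 + (36 + 232 + 400)*(-1/315613) = -138837/71351 + 668*(-1/315613) = -138837/71351 - 668/315613 = -43866424549/22519303163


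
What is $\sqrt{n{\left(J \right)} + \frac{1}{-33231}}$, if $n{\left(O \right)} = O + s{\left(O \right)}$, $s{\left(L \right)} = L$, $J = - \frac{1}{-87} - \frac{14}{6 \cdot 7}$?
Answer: $\frac{i \sqrt{597822001359}}{963699} \approx 0.80231 i$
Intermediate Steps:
$J = - \frac{28}{87}$ ($J = \left(-1\right) \left(- \frac{1}{87}\right) - \frac{14}{42} = \frac{1}{87} - \frac{1}{3} = - \frac{28}{87} \approx -0.32184$)
$n{\left(O \right)} = 2 O$ ($n{\left(O \right)} = O + O = 2 O$)
$\sqrt{n{\left(J \right)} + \frac{1}{-33231}} = \sqrt{2 \left(- \frac{28}{87}\right) + \frac{1}{-33231}} = \sqrt{- \frac{56}{87} - \frac{1}{33231}} = \sqrt{- \frac{620341}{963699}} = \frac{i \sqrt{597822001359}}{963699}$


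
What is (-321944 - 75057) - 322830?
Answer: -719831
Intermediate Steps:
(-321944 - 75057) - 322830 = -397001 - 322830 = -719831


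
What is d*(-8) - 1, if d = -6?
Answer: 47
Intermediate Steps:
d*(-8) - 1 = -6*(-8) - 1 = 48 - 1 = 47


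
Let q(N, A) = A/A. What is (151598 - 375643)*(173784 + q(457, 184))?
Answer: -38935660325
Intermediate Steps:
q(N, A) = 1
(151598 - 375643)*(173784 + q(457, 184)) = (151598 - 375643)*(173784 + 1) = -224045*173785 = -38935660325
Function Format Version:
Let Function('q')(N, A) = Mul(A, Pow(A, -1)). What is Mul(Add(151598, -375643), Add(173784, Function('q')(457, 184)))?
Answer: -38935660325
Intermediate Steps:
Function('q')(N, A) = 1
Mul(Add(151598, -375643), Add(173784, Function('q')(457, 184))) = Mul(Add(151598, -375643), Add(173784, 1)) = Mul(-224045, 173785) = -38935660325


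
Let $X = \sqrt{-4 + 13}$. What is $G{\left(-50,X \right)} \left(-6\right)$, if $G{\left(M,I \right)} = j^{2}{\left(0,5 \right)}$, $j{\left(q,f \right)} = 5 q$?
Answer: $0$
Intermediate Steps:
$X = 3$ ($X = \sqrt{9} = 3$)
$G{\left(M,I \right)} = 0$ ($G{\left(M,I \right)} = \left(5 \cdot 0\right)^{2} = 0^{2} = 0$)
$G{\left(-50,X \right)} \left(-6\right) = 0 \left(-6\right) = 0$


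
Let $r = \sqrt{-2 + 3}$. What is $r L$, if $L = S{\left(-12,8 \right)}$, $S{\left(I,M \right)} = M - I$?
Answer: $20$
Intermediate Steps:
$L = 20$ ($L = 8 - -12 = 8 + 12 = 20$)
$r = 1$ ($r = \sqrt{1} = 1$)
$r L = 1 \cdot 20 = 20$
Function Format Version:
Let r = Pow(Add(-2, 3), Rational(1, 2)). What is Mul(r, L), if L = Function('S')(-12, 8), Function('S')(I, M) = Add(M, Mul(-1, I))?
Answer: 20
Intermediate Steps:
L = 20 (L = Add(8, Mul(-1, -12)) = Add(8, 12) = 20)
r = 1 (r = Pow(1, Rational(1, 2)) = 1)
Mul(r, L) = Mul(1, 20) = 20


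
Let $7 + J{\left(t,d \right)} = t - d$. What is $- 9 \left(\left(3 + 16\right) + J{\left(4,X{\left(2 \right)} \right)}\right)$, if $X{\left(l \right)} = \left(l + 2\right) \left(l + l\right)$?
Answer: $0$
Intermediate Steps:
$X{\left(l \right)} = 2 l \left(2 + l\right)$ ($X{\left(l \right)} = \left(2 + l\right) 2 l = 2 l \left(2 + l\right)$)
$J{\left(t,d \right)} = -7 + t - d$ ($J{\left(t,d \right)} = -7 - \left(d - t\right) = -7 + t - d$)
$- 9 \left(\left(3 + 16\right) + J{\left(4,X{\left(2 \right)} \right)}\right) = - 9 \left(\left(3 + 16\right) - \left(3 + 2 \cdot 2 \left(2 + 2\right)\right)\right) = - 9 \left(19 - \left(3 + 2 \cdot 2 \cdot 4\right)\right) = - 9 \left(19 - 19\right) = \left(-9\right) 0 = 0$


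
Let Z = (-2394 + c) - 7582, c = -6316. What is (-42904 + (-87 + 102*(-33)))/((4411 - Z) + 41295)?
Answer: -46357/61998 ≈ -0.74772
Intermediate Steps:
Z = -16292 (Z = (-2394 - 6316) - 7582 = -8710 - 7582 = -16292)
(-42904 + (-87 + 102*(-33)))/((4411 - Z) + 41295) = (-42904 + (-87 + 102*(-33)))/((4411 - 1*(-16292)) + 41295) = (-42904 + (-87 - 3366))/((4411 + 16292) + 41295) = (-42904 - 3453)/(20703 + 41295) = -46357/61998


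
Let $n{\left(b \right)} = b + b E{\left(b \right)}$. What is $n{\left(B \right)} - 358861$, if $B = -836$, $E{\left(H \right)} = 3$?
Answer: $-362205$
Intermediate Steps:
$n{\left(b \right)} = 4 b$ ($n{\left(b \right)} = b + b 3 = b + 3 b = 4 b$)
$n{\left(B \right)} - 358861 = 4 \left(-836\right) - 358861 = -3344 - 358861 = -362205$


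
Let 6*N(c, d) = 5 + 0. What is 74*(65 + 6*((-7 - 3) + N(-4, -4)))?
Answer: 740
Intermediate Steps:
N(c, d) = ⅚ (N(c, d) = (5 + 0)/6 = (⅙)*5 = ⅚)
74*(65 + 6*((-7 - 3) + N(-4, -4))) = 74*(65 + 6*((-7 - 3) + ⅚)) = 74*(65 + 6*(-10 + ⅚)) = 74*(65 + 6*(-55/6)) = 74*(65 - 55) = 74*10 = 740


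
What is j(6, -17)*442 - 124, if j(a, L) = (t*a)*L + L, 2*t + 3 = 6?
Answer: -75264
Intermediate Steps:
t = 3/2 (t = -3/2 + (½)*6 = -3/2 + 3 = 3/2 ≈ 1.5000)
j(a, L) = L + 3*L*a/2 (j(a, L) = (3*a/2)*L + L = 3*L*a/2 + L = L + 3*L*a/2)
j(6, -17)*442 - 124 = ((½)*(-17)*(2 + 3*6))*442 - 124 = ((½)*(-17)*(2 + 18))*442 - 124 = ((½)*(-17)*20)*442 - 124 = -170*442 - 124 = -75140 - 124 = -75264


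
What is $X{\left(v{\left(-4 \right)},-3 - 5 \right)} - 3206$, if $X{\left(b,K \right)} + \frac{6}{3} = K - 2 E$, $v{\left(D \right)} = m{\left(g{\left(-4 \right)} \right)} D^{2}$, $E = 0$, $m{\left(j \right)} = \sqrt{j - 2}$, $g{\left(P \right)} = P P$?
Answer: $-3216$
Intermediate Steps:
$g{\left(P \right)} = P^{2}$
$m{\left(j \right)} = \sqrt{-2 + j}$
$v{\left(D \right)} = \sqrt{14} D^{2}$ ($v{\left(D \right)} = \sqrt{-2 + \left(-4\right)^{2}} D^{2} = \sqrt{-2 + 16} D^{2} = \sqrt{14} D^{2}$)
$X{\left(b,K \right)} = -2 + K$ ($X{\left(b,K \right)} = -2 + \left(K - 0\right) = -2 + \left(K + 0\right) = -2 + K$)
$X{\left(v{\left(-4 \right)},-3 - 5 \right)} - 3206 = \left(-2 - 8\right) - 3206 = -10 - 3206 = -3216$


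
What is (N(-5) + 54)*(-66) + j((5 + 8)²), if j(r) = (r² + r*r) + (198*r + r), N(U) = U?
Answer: 87519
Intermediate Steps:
j(r) = 2*r² + 199*r (j(r) = (r² + r²) + 199*r = 2*r² + 199*r)
(N(-5) + 54)*(-66) + j((5 + 8)²) = (-5 + 54)*(-66) + (5 + 8)²*(199 + 2*(5 + 8)²) = 49*(-66) + 13²*(199 + 2*13²) = -3234 + 169*(199 + 2*169) = -3234 + 169*(199 + 338) = -3234 + 169*537 = -3234 + 90753 = 87519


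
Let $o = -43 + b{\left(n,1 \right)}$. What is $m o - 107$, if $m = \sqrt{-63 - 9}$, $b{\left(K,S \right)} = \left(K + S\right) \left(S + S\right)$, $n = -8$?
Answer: $-107 - 342 i \sqrt{2} \approx -107.0 - 483.66 i$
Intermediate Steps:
$b{\left(K,S \right)} = 2 S \left(K + S\right)$ ($b{\left(K,S \right)} = \left(K + S\right) 2 S = 2 S \left(K + S\right)$)
$m = 6 i \sqrt{2}$ ($m = \sqrt{-72} = 6 i \sqrt{2} \approx 8.4853 i$)
$o = -57$ ($o = -43 + 2 \cdot 1 \left(-8 + 1\right) = -43 + 2 \cdot 1 \left(-7\right) = -43 - 14 = -57$)
$m o - 107 = 6 i \sqrt{2} \left(-57\right) - 107 = - 342 i \sqrt{2} - 107 = -107 - 342 i \sqrt{2}$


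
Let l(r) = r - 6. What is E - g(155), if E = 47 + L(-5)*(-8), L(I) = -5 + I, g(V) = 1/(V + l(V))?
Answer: 38607/304 ≈ 127.00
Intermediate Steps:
l(r) = -6 + r
g(V) = 1/(-6 + 2*V) (g(V) = 1/(V + (-6 + V)) = 1/(-6 + 2*V))
E = 127 (E = 47 + (-5 - 5)*(-8) = 47 - 10*(-8) = 47 + 80 = 127)
E - g(155) = 127 - 1/(2*(-3 + 155)) = 127 - 1/(2*152) = 127 - 1*1/304 = 127 - 1/304 = 38607/304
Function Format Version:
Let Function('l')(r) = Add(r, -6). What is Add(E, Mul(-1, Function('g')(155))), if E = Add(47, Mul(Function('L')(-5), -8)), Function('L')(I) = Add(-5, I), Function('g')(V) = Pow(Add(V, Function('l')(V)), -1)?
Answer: Rational(38607, 304) ≈ 127.00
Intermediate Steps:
Function('l')(r) = Add(-6, r)
Function('g')(V) = Pow(Add(-6, Mul(2, V)), -1) (Function('g')(V) = Pow(Add(V, Add(-6, V)), -1) = Pow(Add(-6, Mul(2, V)), -1))
E = 127 (E = Add(47, Mul(Add(-5, -5), -8)) = Add(47, Mul(-10, -8)) = Add(47, 80) = 127)
Add(E, Mul(-1, Function('g')(155))) = Add(127, Mul(-1, Mul(Rational(1, 2), Pow(Add(-3, 155), -1)))) = Add(127, Mul(-1, Mul(Rational(1, 2), Pow(152, -1)))) = Add(127, Mul(-1, Mul(Rational(1, 2), Rational(1, 152)))) = Add(127, Mul(-1, Rational(1, 304))) = Add(127, Rational(-1, 304)) = Rational(38607, 304)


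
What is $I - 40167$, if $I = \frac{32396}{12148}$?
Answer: $- \frac{121979080}{3037} \approx -40164.0$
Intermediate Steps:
$I = \frac{8099}{3037}$ ($I = 32396 \cdot \frac{1}{12148} = \frac{8099}{3037} \approx 2.6668$)
$I - 40167 = \frac{8099}{3037} - 40167 = - \frac{121979080}{3037}$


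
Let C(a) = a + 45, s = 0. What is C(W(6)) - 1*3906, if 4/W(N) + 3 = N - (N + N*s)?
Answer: -11587/3 ≈ -3862.3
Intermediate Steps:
W(N) = -4/3 (W(N) = 4/(-3 + (N - (N + N*0))) = 4/(-3 + (N - (N + 0))) = 4/(-3 + (N - N)) = 4/(-3 + 0) = 4/(-3) = 4*(-⅓) = -4/3)
C(a) = 45 + a
C(W(6)) - 1*3906 = (45 - 4/3) - 1*3906 = 131/3 - 3906 = -11587/3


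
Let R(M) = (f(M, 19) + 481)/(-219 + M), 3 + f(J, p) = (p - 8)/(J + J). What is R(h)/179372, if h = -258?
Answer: -246637/44149189104 ≈ -5.5864e-6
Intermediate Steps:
f(J, p) = -3 + (-8 + p)/(2*J) (f(J, p) = -3 + (p - 8)/(J + J) = -3 + (-8 + p)/((2*J)) = -3 + (-8 + p)*(1/(2*J)) = -3 + (-8 + p)/(2*J))
R(M) = (481 + (11 - 6*M)/(2*M))/(-219 + M) (R(M) = ((-8 + 19 - 6*M)/(2*M) + 481)/(-219 + M) = ((11 - 6*M)/(2*M) + 481)/(-219 + M) = (481 + (11 - 6*M)/(2*M))/(-219 + M))
R(h)/179372 = ((1/2)*(11 + 956*(-258))/(-258*(-219 - 258)))/179372 = ((1/2)*(-1/258)*(11 - 246648)/(-477))*(1/179372) = ((1/2)*(-1/258)*(-1/477)*(-246637))*(1/179372) = -246637/246132*1/179372 = -246637/44149189104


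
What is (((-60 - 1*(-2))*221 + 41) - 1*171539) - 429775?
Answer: -614091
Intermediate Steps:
(((-60 - 1*(-2))*221 + 41) - 1*171539) - 429775 = (((-60 + 2)*221 + 41) - 171539) - 429775 = ((-58*221 + 41) - 171539) - 429775 = ((-12818 + 41) - 171539) - 429775 = (-12777 - 171539) - 429775 = -184316 - 429775 = -614091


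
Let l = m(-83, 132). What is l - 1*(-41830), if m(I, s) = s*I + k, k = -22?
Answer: 30852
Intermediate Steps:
m(I, s) = -22 + I*s (m(I, s) = s*I - 22 = I*s - 22 = -22 + I*s)
l = -10978 (l = -22 - 83*132 = -22 - 10956 = -10978)
l - 1*(-41830) = -10978 - 1*(-41830) = -10978 + 41830 = 30852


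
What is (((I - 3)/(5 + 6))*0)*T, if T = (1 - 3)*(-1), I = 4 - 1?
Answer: 0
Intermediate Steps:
I = 3
T = 2 (T = -2*(-1) = 2)
(((I - 3)/(5 + 6))*0)*T = (((3 - 3)/(5 + 6))*0)*2 = ((0/11)*0)*2 = ((0*(1/11))*0)*2 = (0*0)*2 = 0*2 = 0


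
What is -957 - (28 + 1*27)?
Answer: -1012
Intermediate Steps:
-957 - (28 + 1*27) = -957 - (28 + 27) = -957 - 1*55 = -957 - 55 = -1012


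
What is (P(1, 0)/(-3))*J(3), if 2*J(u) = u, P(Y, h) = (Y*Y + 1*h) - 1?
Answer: 0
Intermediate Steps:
P(Y, h) = -1 + h + Y² (P(Y, h) = (Y² + h) - 1 = (h + Y²) - 1 = -1 + h + Y²)
J(u) = u/2
(P(1, 0)/(-3))*J(3) = ((-1 + 0 + 1²)/(-3))*((½)*3) = -(-1 + 0 + 1)/3*(3/2) = -⅓*0*(3/2) = 0*(3/2) = 0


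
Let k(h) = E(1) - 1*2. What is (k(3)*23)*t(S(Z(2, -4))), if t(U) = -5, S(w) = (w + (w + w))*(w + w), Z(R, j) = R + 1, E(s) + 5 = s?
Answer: 690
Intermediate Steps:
E(s) = -5 + s
Z(R, j) = 1 + R
S(w) = 6*w**2 (S(w) = (w + 2*w)*(2*w) = (3*w)*(2*w) = 6*w**2)
k(h) = -6 (k(h) = (-5 + 1) - 1*2 = -4 - 2 = -6)
(k(3)*23)*t(S(Z(2, -4))) = -6*23*(-5) = -138*(-5) = 690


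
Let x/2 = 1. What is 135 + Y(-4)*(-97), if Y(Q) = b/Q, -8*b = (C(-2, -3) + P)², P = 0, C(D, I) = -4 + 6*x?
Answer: -59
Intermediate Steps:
x = 2 (x = 2*1 = 2)
C(D, I) = 8 (C(D, I) = -4 + 6*2 = -4 + 12 = 8)
b = -8 (b = -(8 + 0)²/8 = -⅛*8² = -⅛*64 = -8)
Y(Q) = -8/Q
135 + Y(-4)*(-97) = 135 - 8/(-4)*(-97) = 135 - 8*(-¼)*(-97) = 135 + 2*(-97) = 135 - 194 = -59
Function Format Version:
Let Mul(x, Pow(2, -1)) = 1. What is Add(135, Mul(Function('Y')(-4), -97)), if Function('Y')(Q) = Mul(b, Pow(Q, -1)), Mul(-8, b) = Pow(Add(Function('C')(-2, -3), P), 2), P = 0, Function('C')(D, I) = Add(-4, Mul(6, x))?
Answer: -59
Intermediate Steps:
x = 2 (x = Mul(2, 1) = 2)
Function('C')(D, I) = 8 (Function('C')(D, I) = Add(-4, Mul(6, 2)) = Add(-4, 12) = 8)
b = -8 (b = Mul(Rational(-1, 8), Pow(Add(8, 0), 2)) = Mul(Rational(-1, 8), Pow(8, 2)) = Mul(Rational(-1, 8), 64) = -8)
Function('Y')(Q) = Mul(-8, Pow(Q, -1))
Add(135, Mul(Function('Y')(-4), -97)) = Add(135, Mul(Mul(-8, Pow(-4, -1)), -97)) = Add(135, Mul(Mul(-8, Rational(-1, 4)), -97)) = Add(135, Mul(2, -97)) = Add(135, -194) = -59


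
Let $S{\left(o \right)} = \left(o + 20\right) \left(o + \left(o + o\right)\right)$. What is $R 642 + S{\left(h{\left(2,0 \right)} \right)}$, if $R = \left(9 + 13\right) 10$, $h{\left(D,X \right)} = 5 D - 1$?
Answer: $142023$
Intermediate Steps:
$h{\left(D,X \right)} = -1 + 5 D$
$R = 220$ ($R = 22 \cdot 10 = 220$)
$S{\left(o \right)} = 3 o \left(20 + o\right)$ ($S{\left(o \right)} = \left(20 + o\right) \left(o + 2 o\right) = \left(20 + o\right) 3 o = 3 o \left(20 + o\right)$)
$R 642 + S{\left(h{\left(2,0 \right)} \right)} = 220 \cdot 642 + 3 \left(-1 + 5 \cdot 2\right) \left(20 + \left(-1 + 5 \cdot 2\right)\right) = 141240 + 3 \left(-1 + 10\right) \left(20 + \left(-1 + 10\right)\right) = 141240 + 3 \cdot 9 \left(20 + 9\right) = 141240 + 3 \cdot 9 \cdot 29 = 141240 + 783 = 142023$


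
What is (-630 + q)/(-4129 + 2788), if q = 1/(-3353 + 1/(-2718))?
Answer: 637942152/1357904795 ≈ 0.46980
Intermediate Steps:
q = -2718/9113455 (q = 1/(-3353 - 1/2718) = 1/(-9113455/2718) = -2718/9113455 ≈ -0.00029824)
(-630 + q)/(-4129 + 2788) = (-630 - 2718/9113455)/(-4129 + 2788) = -5741479368/9113455/(-1341) = -5741479368/9113455*(-1/1341) = 637942152/1357904795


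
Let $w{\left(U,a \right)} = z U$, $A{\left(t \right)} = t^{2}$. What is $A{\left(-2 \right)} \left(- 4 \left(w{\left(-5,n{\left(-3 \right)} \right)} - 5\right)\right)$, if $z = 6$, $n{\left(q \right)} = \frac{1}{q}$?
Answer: $560$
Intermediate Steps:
$w{\left(U,a \right)} = 6 U$
$A{\left(-2 \right)} \left(- 4 \left(w{\left(-5,n{\left(-3 \right)} \right)} - 5\right)\right) = \left(-2\right)^{2} \left(- 4 \left(6 \left(-5\right) - 5\right)\right) = 4 \left(- 4 \left(-30 - 5\right)\right) = 4 \left(\left(-4\right) \left(-35\right)\right) = 4 \cdot 140 = 560$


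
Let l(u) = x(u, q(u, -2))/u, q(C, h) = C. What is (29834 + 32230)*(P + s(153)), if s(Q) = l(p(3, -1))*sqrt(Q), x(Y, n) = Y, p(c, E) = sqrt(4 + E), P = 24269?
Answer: 1506231216 + 186192*sqrt(17) ≈ 1.5070e+9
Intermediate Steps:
l(u) = 1 (l(u) = u/u = 1)
s(Q) = sqrt(Q) (s(Q) = 1*sqrt(Q) = sqrt(Q))
(29834 + 32230)*(P + s(153)) = (29834 + 32230)*(24269 + sqrt(153)) = 62064*(24269 + 3*sqrt(17)) = 1506231216 + 186192*sqrt(17)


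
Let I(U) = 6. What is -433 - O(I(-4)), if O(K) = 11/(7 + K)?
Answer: -5640/13 ≈ -433.85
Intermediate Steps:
-433 - O(I(-4)) = -433 - 11/(7 + 6) = -433 - 11/13 = -5640/13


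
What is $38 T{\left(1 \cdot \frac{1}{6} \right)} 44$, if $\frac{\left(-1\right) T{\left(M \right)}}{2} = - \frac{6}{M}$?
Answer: $120384$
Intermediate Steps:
$T{\left(M \right)} = \frac{12}{M}$ ($T{\left(M \right)} = - 2 \left(- \frac{6}{M}\right) = \frac{12}{M}$)
$38 T{\left(1 \cdot \frac{1}{6} \right)} 44 = 38 \frac{12}{1 \cdot \frac{1}{6}} \cdot 44 = 38 \cdot 12 \frac{1}{\frac{1}{6}} \cdot 44 = 38 \cdot 12 \cdot 6 \cdot 44 = 38 \cdot 72 \cdot 44 = 2736 \cdot 44 = 120384$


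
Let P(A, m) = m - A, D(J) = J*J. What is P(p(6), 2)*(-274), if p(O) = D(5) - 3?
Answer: 5480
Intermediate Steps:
D(J) = J²
p(O) = 22 (p(O) = 5² - 3 = 25 - 3 = 22)
P(p(6), 2)*(-274) = (2 - 1*22)*(-274) = (2 - 22)*(-274) = -20*(-274) = 5480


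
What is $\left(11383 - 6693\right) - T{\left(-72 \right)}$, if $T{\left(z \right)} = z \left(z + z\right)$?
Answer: $-5678$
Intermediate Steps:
$T{\left(z \right)} = 2 z^{2}$ ($T{\left(z \right)} = z 2 z = 2 z^{2}$)
$\left(11383 - 6693\right) - T{\left(-72 \right)} = \left(11383 - 6693\right) - 2 \left(-72\right)^{2} = \left(11383 - 6693\right) - 2 \cdot 5184 = 4690 - 10368 = -5678$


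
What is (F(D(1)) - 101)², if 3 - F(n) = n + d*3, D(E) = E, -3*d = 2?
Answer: 9409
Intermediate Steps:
d = -⅔ (d = -⅓*2 = -⅔ ≈ -0.66667)
F(n) = 5 - n (F(n) = 3 - (n - ⅔*3) = 3 - (n - 2) = 3 - (-2 + n) = 3 + (2 - n) = 5 - n)
(F(D(1)) - 101)² = ((5 - 1*1) - 101)² = ((5 - 1) - 101)² = (4 - 101)² = (-97)² = 9409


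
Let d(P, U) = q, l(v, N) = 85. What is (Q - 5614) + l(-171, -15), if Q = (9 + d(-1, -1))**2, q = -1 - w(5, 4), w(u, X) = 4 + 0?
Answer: -5513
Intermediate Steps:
w(u, X) = 4
q = -5 (q = -1 - 1*4 = -1 - 4 = -5)
d(P, U) = -5
Q = 16 (Q = (9 - 5)**2 = 4**2 = 16)
(Q - 5614) + l(-171, -15) = (16 - 5614) + 85 = -5598 + 85 = -5513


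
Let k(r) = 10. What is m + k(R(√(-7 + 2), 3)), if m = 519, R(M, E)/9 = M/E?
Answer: 529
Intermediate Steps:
R(M, E) = 9*M/E (R(M, E) = 9*(M/E) = 9*M/E)
m + k(R(√(-7 + 2), 3)) = 519 + 10 = 529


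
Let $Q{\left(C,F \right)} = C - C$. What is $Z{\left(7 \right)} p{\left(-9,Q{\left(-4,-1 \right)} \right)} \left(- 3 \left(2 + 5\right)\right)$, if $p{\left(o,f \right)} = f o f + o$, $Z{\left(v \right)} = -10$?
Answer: $-1890$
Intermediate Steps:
$Q{\left(C,F \right)} = 0$
$p{\left(o,f \right)} = o + o f^{2}$ ($p{\left(o,f \right)} = o f^{2} + o = o + o f^{2}$)
$Z{\left(7 \right)} p{\left(-9,Q{\left(-4,-1 \right)} \right)} \left(- 3 \left(2 + 5\right)\right) = - 10 \left(- 9 \left(1 + 0^{2}\right)\right) \left(- 3 \left(2 + 5\right)\right) = - 10 \left(- 9 \left(1 + 0\right)\right) \left(\left(-3\right) 7\right) = - 10 \left(\left(-9\right) 1\right) \left(-21\right) = \left(-10\right) \left(-9\right) \left(-21\right) = 90 \left(-21\right) = -1890$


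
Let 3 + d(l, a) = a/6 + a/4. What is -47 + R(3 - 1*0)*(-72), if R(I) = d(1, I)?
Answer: 79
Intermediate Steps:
d(l, a) = -3 + 5*a/12 (d(l, a) = -3 + (a/6 + a/4) = -3 + 5*a/12)
R(I) = -3 + 5*I/12
-47 + R(3 - 1*0)*(-72) = -47 + (-3 + 5*(3 - 1*0)/12)*(-72) = -47 + (-3 + 5*(3 + 0)/12)*(-72) = -47 + (-3 + (5/12)*3)*(-72) = -47 + (-3 + 5/4)*(-72) = -47 - 7/4*(-72) = -47 + 126 = 79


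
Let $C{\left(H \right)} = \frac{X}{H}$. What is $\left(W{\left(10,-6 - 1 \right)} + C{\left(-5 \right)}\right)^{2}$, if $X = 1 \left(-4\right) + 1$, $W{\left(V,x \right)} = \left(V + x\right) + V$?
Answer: $\frac{4624}{25} \approx 184.96$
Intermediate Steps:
$W{\left(V,x \right)} = x + 2 V$
$X = -3$ ($X = -4 + 1 = -3$)
$C{\left(H \right)} = - \frac{3}{H}$
$\left(W{\left(10,-6 - 1 \right)} + C{\left(-5 \right)}\right)^{2} = \left(\left(\left(-6 - 1\right) + 2 \cdot 10\right) - \frac{3}{-5}\right)^{2} = \left(\left(\left(-6 - 1\right) + 20\right) - - \frac{3}{5}\right)^{2} = \left(\left(-7 + 20\right) + \frac{3}{5}\right)^{2} = \left(13 + \frac{3}{5}\right)^{2} = \left(\frac{68}{5}\right)^{2} = \frac{4624}{25}$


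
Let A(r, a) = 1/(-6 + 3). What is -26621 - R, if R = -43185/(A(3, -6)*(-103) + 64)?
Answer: -1544728/59 ≈ -26182.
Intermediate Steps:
A(r, a) = -⅓ (A(r, a) = 1/(-3) = -⅓)
R = -25911/59 (R = -43185/(-⅓*(-103) + 64) = -43185/(103/3 + 64) = -43185/295/3 = -43185*3/295 = -25911/59 ≈ -439.17)
-26621 - R = -26621 - 1*(-25911/59) = -26621 + 25911/59 = -1544728/59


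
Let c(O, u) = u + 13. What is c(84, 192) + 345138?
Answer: 345343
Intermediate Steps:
c(O, u) = 13 + u
c(84, 192) + 345138 = (13 + 192) + 345138 = 205 + 345138 = 345343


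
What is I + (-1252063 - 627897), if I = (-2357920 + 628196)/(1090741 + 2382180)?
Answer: -6528954292884/3472921 ≈ -1.8800e+6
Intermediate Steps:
I = -1729724/3472921 ≈ -0.49806
I + (-1252063 - 627897) = -1729724/3472921 + (-1252063 - 627897) = -1729724/3472921 - 1879960 = -6528954292884/3472921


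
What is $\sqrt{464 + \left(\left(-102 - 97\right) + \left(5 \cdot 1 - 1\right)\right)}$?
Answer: $\sqrt{269} \approx 16.401$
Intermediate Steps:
$\sqrt{464 + \left(\left(-102 - 97\right) + \left(5 \cdot 1 - 1\right)\right)} = \sqrt{464 + \left(-199 + \left(5 - 1\right)\right)} = \sqrt{464 + \left(-199 + 4\right)} = \sqrt{464 - 195} = \sqrt{269}$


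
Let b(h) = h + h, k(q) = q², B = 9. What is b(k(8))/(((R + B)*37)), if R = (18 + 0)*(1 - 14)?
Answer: -128/8325 ≈ -0.015375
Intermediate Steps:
R = -234 (R = 18*(-13) = -234)
b(h) = 2*h
b(k(8))/(((R + B)*37)) = (2*8²)/(((-234 + 9)*37)) = (2*64)/((-225*37)) = 128/(-8325) = 128*(-1/8325) = -128/8325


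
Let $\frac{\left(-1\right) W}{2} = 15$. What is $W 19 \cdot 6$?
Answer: $-3420$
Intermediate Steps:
$W = -30$ ($W = \left(-2\right) 15 = -30$)
$W 19 \cdot 6 = \left(-30\right) 19 \cdot 6 = \left(-570\right) 6 = -3420$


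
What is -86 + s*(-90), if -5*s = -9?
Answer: -248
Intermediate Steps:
s = 9/5 (s = -1/5*(-9) = 9/5 ≈ 1.8000)
-86 + s*(-90) = -86 + (9/5)*(-90) = -86 - 162 = -248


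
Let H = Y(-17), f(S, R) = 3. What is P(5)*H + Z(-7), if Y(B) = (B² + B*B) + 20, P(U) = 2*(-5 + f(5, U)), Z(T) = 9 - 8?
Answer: -2391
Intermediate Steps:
Z(T) = 1
P(U) = -4 (P(U) = 2*(-5 + 3) = 2*(-2) = -4)
Y(B) = 20 + 2*B² (Y(B) = (B² + B²) + 20 = 2*B² + 20 = 20 + 2*B²)
H = 598 (H = 20 + 2*(-17)² = 20 + 2*289 = 20 + 578 = 598)
P(5)*H + Z(-7) = -4*598 + 1 = -2392 + 1 = -2391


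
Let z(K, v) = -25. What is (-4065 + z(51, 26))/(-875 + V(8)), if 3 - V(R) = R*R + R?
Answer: 2045/472 ≈ 4.3326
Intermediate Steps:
V(R) = 3 - R - R**2 (V(R) = 3 - (R*R + R) = 3 - (R**2 + R) = 3 - (R + R**2) = 3 + (-R - R**2) = 3 - R - R**2)
(-4065 + z(51, 26))/(-875 + V(8)) = (-4065 - 25)/(-875 + (3 - 1*8 - 1*8**2)) = -4090/(-875 + (3 - 8 - 1*64)) = -4090/(-875 + (3 - 8 - 64)) = -4090/(-875 - 69) = -4090/(-944) = -4090*(-1/944) = 2045/472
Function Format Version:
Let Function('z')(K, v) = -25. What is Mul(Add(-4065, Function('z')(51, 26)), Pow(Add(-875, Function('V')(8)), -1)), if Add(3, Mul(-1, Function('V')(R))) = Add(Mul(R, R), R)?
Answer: Rational(2045, 472) ≈ 4.3326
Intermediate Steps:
Function('V')(R) = Add(3, Mul(-1, R), Mul(-1, Pow(R, 2))) (Function('V')(R) = Add(3, Mul(-1, Add(Mul(R, R), R))) = Add(3, Mul(-1, Add(Pow(R, 2), R))) = Add(3, Mul(-1, Add(R, Pow(R, 2)))) = Add(3, Add(Mul(-1, R), Mul(-1, Pow(R, 2)))) = Add(3, Mul(-1, R), Mul(-1, Pow(R, 2))))
Mul(Add(-4065, Function('z')(51, 26)), Pow(Add(-875, Function('V')(8)), -1)) = Mul(Add(-4065, -25), Pow(Add(-875, Add(3, Mul(-1, 8), Mul(-1, Pow(8, 2)))), -1)) = Mul(-4090, Pow(Add(-875, Add(3, -8, Mul(-1, 64))), -1)) = Mul(-4090, Pow(Add(-875, Add(3, -8, -64)), -1)) = Mul(-4090, Pow(Add(-875, -69), -1)) = Mul(-4090, Pow(-944, -1)) = Mul(-4090, Rational(-1, 944)) = Rational(2045, 472)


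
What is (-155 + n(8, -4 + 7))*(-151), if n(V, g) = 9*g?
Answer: 19328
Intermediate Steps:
(-155 + n(8, -4 + 7))*(-151) = (-155 + 9*(-4 + 7))*(-151) = (-155 + 9*3)*(-151) = (-155 + 27)*(-151) = -128*(-151) = 19328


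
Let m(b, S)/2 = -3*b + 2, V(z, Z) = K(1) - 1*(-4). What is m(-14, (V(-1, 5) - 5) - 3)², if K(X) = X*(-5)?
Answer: 7744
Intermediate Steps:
K(X) = -5*X
V(z, Z) = -1 (V(z, Z) = -5*1 - 1*(-4) = -5 + 4 = -1)
m(b, S) = 4 - 6*b (m(b, S) = 2*(-3*b + 2) = 2*(2 - 3*b) = 4 - 6*b)
m(-14, (V(-1, 5) - 5) - 3)² = (4 - 6*(-14))² = (4 + 84)² = 88² = 7744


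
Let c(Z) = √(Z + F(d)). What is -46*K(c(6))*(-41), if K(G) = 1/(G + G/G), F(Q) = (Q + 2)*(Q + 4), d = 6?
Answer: -1886/85 + 1886*√86/85 ≈ 183.58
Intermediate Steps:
F(Q) = (2 + Q)*(4 + Q)
c(Z) = √(80 + Z) (c(Z) = √(Z + (8 + 6² + 6*6)) = √(Z + (8 + 36 + 36)) = √(Z + 80) = √(80 + Z))
K(G) = 1/(1 + G) (K(G) = 1/(G + 1) = 1/(1 + G))
-46*K(c(6))*(-41) = -46/(1 + √(80 + 6))*(-41) = -46/(1 + √86)*(-41) = 1886/(1 + √86)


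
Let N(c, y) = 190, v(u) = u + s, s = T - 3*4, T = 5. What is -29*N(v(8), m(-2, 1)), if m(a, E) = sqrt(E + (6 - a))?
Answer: -5510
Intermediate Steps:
s = -7 (s = 5 - 3*4 = 5 - 12 = -7)
v(u) = -7 + u (v(u) = u - 7 = -7 + u)
m(a, E) = sqrt(6 + E - a)
-29*N(v(8), m(-2, 1)) = -29*190 = -5510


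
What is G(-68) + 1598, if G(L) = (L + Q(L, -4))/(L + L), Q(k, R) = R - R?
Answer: 3197/2 ≈ 1598.5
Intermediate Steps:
Q(k, R) = 0
G(L) = 1/2 (G(L) = (L + 0)/(L + L) = L/((2*L)) = L*(1/(2*L)) = 1/2)
G(-68) + 1598 = 1/2 + 1598 = 3197/2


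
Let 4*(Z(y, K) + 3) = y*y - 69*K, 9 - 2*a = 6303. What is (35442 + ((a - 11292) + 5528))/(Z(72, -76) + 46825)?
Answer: 26531/49429 ≈ 0.53675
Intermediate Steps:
a = -3147 (a = 9/2 - 1/2*6303 = 9/2 - 6303/2 = -3147)
Z(y, K) = -3 - 69*K/4 + y**2/4 (Z(y, K) = -3 + (y*y - 69*K)/4 = -3 + (y**2 - 69*K)/4 = -3 + (-69*K/4 + y**2/4) = -3 - 69*K/4 + y**2/4)
(35442 + ((a - 11292) + 5528))/(Z(72, -76) + 46825) = (35442 + ((-3147 - 11292) + 5528))/((-3 - 69/4*(-76) + (1/4)*72**2) + 46825) = (35442 + (-14439 + 5528))/((-3 + 1311 + (1/4)*5184) + 46825) = (35442 - 8911)/((-3 + 1311 + 1296) + 46825) = 26531/(2604 + 46825) = 26531/49429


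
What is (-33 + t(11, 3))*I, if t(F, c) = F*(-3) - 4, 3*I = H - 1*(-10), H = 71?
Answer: -1890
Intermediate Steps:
I = 27 (I = (71 - 1*(-10))/3 = (71 + 10)/3 = (⅓)*81 = 27)
t(F, c) = -4 - 3*F (t(F, c) = -3*F - 4 = -4 - 3*F)
(-33 + t(11, 3))*I = (-33 + (-4 - 3*11))*27 = (-33 + (-4 - 33))*27 = (-33 - 37)*27 = -70*27 = -1890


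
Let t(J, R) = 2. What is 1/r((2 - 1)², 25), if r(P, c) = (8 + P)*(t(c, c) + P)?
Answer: 1/27 ≈ 0.037037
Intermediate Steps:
r(P, c) = (2 + P)*(8 + P) (r(P, c) = (8 + P)*(2 + P) = (2 + P)*(8 + P))
1/r((2 - 1)², 25) = 1/(16 + ((2 - 1)²)² + 10*(2 - 1)²) = 1/(16 + (1²)² + 10*1²) = 1/(16 + 1² + 10*1) = 1/(16 + 1 + 10) = 1/27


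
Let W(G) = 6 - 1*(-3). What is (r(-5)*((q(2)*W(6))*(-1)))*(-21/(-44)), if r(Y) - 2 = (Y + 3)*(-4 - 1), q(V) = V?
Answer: -1134/11 ≈ -103.09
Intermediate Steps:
r(Y) = -13 - 5*Y (r(Y) = 2 + (Y + 3)*(-4 - 1) = 2 + (3 + Y)*(-5) = 2 + (-15 - 5*Y) = -13 - 5*Y)
W(G) = 9 (W(G) = 6 + 3 = 9)
(r(-5)*((q(2)*W(6))*(-1)))*(-21/(-44)) = ((-13 - 5*(-5))*((2*9)*(-1)))*(-21/(-44)) = ((-13 + 25)*(18*(-1)))*(-21*(-1/44)) = (12*(-18))*(21/44) = -216*21/44 = -1134/11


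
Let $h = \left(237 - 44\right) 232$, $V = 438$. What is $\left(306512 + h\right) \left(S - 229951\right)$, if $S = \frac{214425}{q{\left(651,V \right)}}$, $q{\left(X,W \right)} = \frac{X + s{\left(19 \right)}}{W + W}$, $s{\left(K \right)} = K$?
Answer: $\frac{1186269013944}{67} \approx 1.7706 \cdot 10^{10}$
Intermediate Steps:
$h = 44776$ ($h = 193 \cdot 232 = 44776$)
$q{\left(X,W \right)} = \frac{19 + X}{2 W}$ ($q{\left(X,W \right)} = \frac{X + 19}{W + W} = \frac{19 + X}{2 W}$)
$S = \frac{18783630}{67}$ ($S = \frac{214425}{\frac{1}{2} \cdot \frac{1}{438} \left(19 + 651\right)} = \frac{214425}{\frac{1}{2} \cdot \frac{1}{438} \cdot 670} = \frac{214425}{\frac{335}{438}} = 214425 \cdot \frac{438}{335} = \frac{18783630}{67} \approx 2.8035 \cdot 10^{5}$)
$\left(306512 + h\right) \left(S - 229951\right) = \left(306512 + 44776\right) \left(\frac{18783630}{67} - 229951\right) = 351288 \cdot \frac{3376913}{67} = \frac{1186269013944}{67}$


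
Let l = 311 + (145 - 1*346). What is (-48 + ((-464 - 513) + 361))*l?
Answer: -73040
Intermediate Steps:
l = 110 (l = 311 + (145 - 346) = 311 - 201 = 110)
(-48 + ((-464 - 513) + 361))*l = (-48 + ((-464 - 513) + 361))*110 = (-48 + (-977 + 361))*110 = (-48 - 616)*110 = -664*110 = -73040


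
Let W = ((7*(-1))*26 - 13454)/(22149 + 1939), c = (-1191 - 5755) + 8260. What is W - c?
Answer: -7916317/6022 ≈ -1314.6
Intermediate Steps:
c = 1314 (c = -6946 + 8260 = 1314)
W = -3409/6022 (W = (-7*26 - 13454)/24088 = (-182 - 13454)*(1/24088) = -13636*1/24088 = -3409/6022 ≈ -0.56609)
W - c = -3409/6022 - 1*1314 = -3409/6022 - 1314 = -7916317/6022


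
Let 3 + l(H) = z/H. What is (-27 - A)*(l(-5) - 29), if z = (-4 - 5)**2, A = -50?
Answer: -5543/5 ≈ -1108.6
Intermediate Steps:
z = 81 (z = (-9)**2 = 81)
l(H) = -3 + 81/H
(-27 - A)*(l(-5) - 29) = (-27 - 1*(-50))*((-3 + 81/(-5)) - 29) = (-27 + 50)*((-3 + 81*(-1/5)) - 29) = 23*((-3 - 81/5) - 29) = 23*(-96/5 - 29) = 23*(-241/5) = -5543/5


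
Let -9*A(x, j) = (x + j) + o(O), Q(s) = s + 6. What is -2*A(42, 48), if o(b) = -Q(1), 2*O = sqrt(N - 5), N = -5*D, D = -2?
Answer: 166/9 ≈ 18.444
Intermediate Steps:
N = 10 (N = -5*(-2) = 10)
Q(s) = 6 + s
O = sqrt(5)/2 (O = sqrt(10 - 5)/2 = sqrt(5)/2 ≈ 1.1180)
o(b) = -7 (o(b) = -(6 + 1) = -1*7 = -7)
A(x, j) = 7/9 - j/9 - x/9 (A(x, j) = -((x + j) - 7)/9 = -((j + x) - 7)/9 = -(-7 + j + x)/9 = 7/9 - j/9 - x/9)
-2*A(42, 48) = -2*(7/9 - 1/9*48 - 1/9*42) = -2*(7/9 - 16/3 - 14/3) = -2*(-83/9) = 166/9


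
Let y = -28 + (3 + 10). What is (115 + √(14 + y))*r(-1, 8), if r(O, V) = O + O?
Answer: -230 - 2*I ≈ -230.0 - 2.0*I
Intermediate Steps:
r(O, V) = 2*O
y = -15 (y = -28 + 13 = -15)
(115 + √(14 + y))*r(-1, 8) = (115 + √(14 - 15))*(2*(-1)) = (115 + √(-1))*(-2) = (115 + I)*(-2) = -230 - 2*I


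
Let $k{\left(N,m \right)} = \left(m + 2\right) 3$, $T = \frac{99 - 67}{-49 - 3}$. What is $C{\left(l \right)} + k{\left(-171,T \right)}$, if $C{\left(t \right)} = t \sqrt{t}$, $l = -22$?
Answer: $\frac{54}{13} - 22 i \sqrt{22} \approx 4.1538 - 103.19 i$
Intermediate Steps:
$C{\left(t \right)} = t^{\frac{3}{2}}$
$T = - \frac{8}{13}$ ($T = \frac{32}{-52} = 32 \left(- \frac{1}{52}\right) = - \frac{8}{13} \approx -0.61539$)
$k{\left(N,m \right)} = 6 + 3 m$ ($k{\left(N,m \right)} = \left(2 + m\right) 3 = 6 + 3 m$)
$C{\left(l \right)} + k{\left(-171,T \right)} = \left(-22\right)^{\frac{3}{2}} + \left(6 + 3 \left(- \frac{8}{13}\right)\right) = - 22 i \sqrt{22} + \left(6 - \frac{24}{13}\right) = - 22 i \sqrt{22} + \frac{54}{13} = \frac{54}{13} - 22 i \sqrt{22}$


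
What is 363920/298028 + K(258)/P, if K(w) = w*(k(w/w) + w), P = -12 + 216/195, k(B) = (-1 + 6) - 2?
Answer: -54341748325/8791826 ≈ -6180.9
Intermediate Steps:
k(B) = 3 (k(B) = 5 - 2 = 3)
P = -708/65 (P = -12 + (1/195)*216 = -12 + 72/65 = -708/65 ≈ -10.892)
K(w) = w*(3 + w)
363920/298028 + K(258)/P = 363920/298028 + (258*(3 + 258))/(-708/65) = 363920*(1/298028) + (258*261)*(-65/708) = 90980/74507 + 67338*(-65/708) = 90980/74507 - 729495/118 = -54341748325/8791826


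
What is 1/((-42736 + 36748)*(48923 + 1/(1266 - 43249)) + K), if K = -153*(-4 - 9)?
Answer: -41983/12298875132117 ≈ -3.4136e-9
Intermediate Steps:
K = 1989 (K = -153*(-13) = 1989)
1/((-42736 + 36748)*(48923 + 1/(1266 - 43249)) + K) = 1/((-42736 + 36748)*(48923 + 1/(1266 - 43249)) + 1989) = 1/(-5988*(48923 + 1/(-41983)) + 1989) = 1/(-5988*(48923 - 1/41983) + 1989) = 1/(-5988*2053934308/41983 + 1989) = 1/(-12298958636304/41983 + 1989) = 1/(-12298875132117/41983) = -41983/12298875132117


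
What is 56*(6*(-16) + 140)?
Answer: 2464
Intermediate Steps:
56*(6*(-16) + 140) = 56*(-96 + 140) = 56*44 = 2464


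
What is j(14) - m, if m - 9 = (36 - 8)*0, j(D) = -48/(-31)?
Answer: -231/31 ≈ -7.4516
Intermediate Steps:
j(D) = 48/31 (j(D) = -48*(-1/31) = 48/31)
m = 9 (m = 9 + (36 - 8)*0 = 9 + 28*0 = 9 + 0 = 9)
j(14) - m = 48/31 - 1*9 = 48/31 - 9 = -231/31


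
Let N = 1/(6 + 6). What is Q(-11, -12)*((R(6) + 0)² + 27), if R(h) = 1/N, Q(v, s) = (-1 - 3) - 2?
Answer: -1026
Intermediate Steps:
N = 1/12 ≈ 0.083333
Q(v, s) = -6 (Q(v, s) = -4 - 2 = -6)
R(h) = 12 (R(h) = 1/(1/12) = 12)
Q(-11, -12)*((R(6) + 0)² + 27) = -6*((12 + 0)² + 27) = -6*(12² + 27) = -6*(144 + 27) = -6*171 = -1026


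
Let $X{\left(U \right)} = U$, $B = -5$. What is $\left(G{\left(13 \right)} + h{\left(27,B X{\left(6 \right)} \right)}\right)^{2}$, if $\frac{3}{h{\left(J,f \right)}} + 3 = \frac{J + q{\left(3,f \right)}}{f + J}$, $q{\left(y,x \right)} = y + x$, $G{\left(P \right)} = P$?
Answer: $144$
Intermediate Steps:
$q{\left(y,x \right)} = x + y$
$h{\left(J,f \right)} = \frac{3}{-3 + \frac{3 + J + f}{J + f}}$ ($h{\left(J,f \right)} = \frac{3}{-3 + \frac{J + \left(f + 3\right)}{f + J}} = \frac{3}{-3 + \frac{J + \left(3 + f\right)}{J + f}} = \frac{3}{-3 + \frac{3 + J + f}{J + f}}$)
$\left(G{\left(13 \right)} + h{\left(27,B X{\left(6 \right)} \right)}\right)^{2} = \left(13 + \frac{3 \left(\left(-1\right) 27 - \left(-5\right) 6\right)}{-3 + 2 \cdot 27 + 2 \left(\left(-5\right) 6\right)}\right)^{2} = \left(13 + \frac{3 \left(-27 - -30\right)}{-3 + 54 + 2 \left(-30\right)}\right)^{2} = \left(13 + \frac{3 \left(-27 + 30\right)}{-3 + 54 - 60}\right)^{2} = \left(13 + 3 \frac{1}{-9} \cdot 3\right)^{2} = \left(13 + 3 \left(- \frac{1}{9}\right) 3\right)^{2} = \left(13 - 1\right)^{2} = 12^{2} = 144$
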